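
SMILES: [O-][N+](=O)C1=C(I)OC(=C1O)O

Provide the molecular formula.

Heavy atoms from the SMILES: 4 C, 1 I, 1 N, 5 O.
Implicit hydrogens by atom environment:
  4 × C (aromatic): no H
  2 × O: 1 H each → 2
  1 × I: no H
  1 × N (charge +1): no H
  1 × O (aromatic): no H
  1 × O: no H
  1 × O (charge -1): no H
  Total hydrogens = 2.
Molecular formula: C4H2INO5

C4H2INO5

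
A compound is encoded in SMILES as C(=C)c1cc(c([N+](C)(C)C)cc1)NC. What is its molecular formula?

Heavy atoms from the SMILES: 12 C, 2 N.
Implicit hydrogens by atom environment:
  4 × C: 3 H each → 12
  3 × C (aromatic): 1 H each → 3
  3 × C (aromatic): no H
  1 × C: 2 H
  1 × C: 1 H
  1 × N: 1 H
  1 × N (charge +1): no H
  Total hydrogens = 19.
Net charge +1.
Molecular formula: C12H19N2+

C12H19N2+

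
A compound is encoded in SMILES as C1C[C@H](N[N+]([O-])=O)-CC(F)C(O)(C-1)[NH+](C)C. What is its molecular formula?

Heavy atoms from the SMILES: 9 C, 1 F, 3 N, 3 O.
Implicit hydrogens by atom environment:
  4 × C: 2 H each → 8
  2 × C: 3 H each → 6
  2 × C: 1 H each → 2
  1 × C: no H
  1 × F: no H
  1 × N: 1 H
  1 × N (charge +1): 1 H
  1 × N (charge +1): no H
  1 × O: 1 H
  1 × O: no H
  1 × O (charge -1): no H
  Total hydrogens = 19.
Net charge +1.
Molecular formula: C9H19FN3O3+

C9H19FN3O3+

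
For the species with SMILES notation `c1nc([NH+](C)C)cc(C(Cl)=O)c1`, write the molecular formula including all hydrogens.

Heavy atoms from the SMILES: 8 C, 1 Cl, 2 N, 1 O.
Implicit hydrogens by atom environment:
  3 × C (aromatic): 1 H each → 3
  2 × C: 3 H each → 6
  2 × C (aromatic): no H
  1 × C: no H
  1 × Cl: no H
  1 × N (charge +1): 1 H
  1 × N (aromatic): no H
  1 × O: no H
  Total hydrogens = 10.
Net charge +1.
Molecular formula: C8H10ClN2O+

C8H10ClN2O+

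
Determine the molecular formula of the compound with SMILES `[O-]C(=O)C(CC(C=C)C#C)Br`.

C8H8BrO2-

Heavy atoms from the SMILES: 1 Br, 8 C, 2 O.
Implicit hydrogens by atom environment:
  4 × C: 1 H each → 4
  2 × C: 2 H each → 4
  2 × C: no H
  1 × Br: no H
  1 × O: no H
  1 × O (charge -1): no H
  Total hydrogens = 8.
Net charge -1.
Molecular formula: C8H8BrO2-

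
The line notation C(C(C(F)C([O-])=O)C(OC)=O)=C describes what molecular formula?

C7H8FO4-

Heavy atoms from the SMILES: 7 C, 1 F, 4 O.
Implicit hydrogens by atom environment:
  3 × C: 1 H each → 3
  3 × O: no H
  2 × C: no H
  1 × C: 3 H
  1 × C: 2 H
  1 × F: no H
  1 × O (charge -1): no H
  Total hydrogens = 8.
Net charge -1.
Molecular formula: C7H8FO4-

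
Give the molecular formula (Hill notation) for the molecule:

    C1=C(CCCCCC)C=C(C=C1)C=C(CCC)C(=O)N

C18H27NO

Heavy atoms from the SMILES: 18 C, 1 N, 1 O.
Implicit hydrogens by atom environment:
  7 × C: 2 H each → 14
  4 × C (aromatic): 1 H each → 4
  2 × C: 3 H each → 6
  2 × C (aromatic): no H
  2 × C: no H
  1 × C: 1 H
  1 × N: 2 H
  1 × O: no H
  Total hydrogens = 27.
Molecular formula: C18H27NO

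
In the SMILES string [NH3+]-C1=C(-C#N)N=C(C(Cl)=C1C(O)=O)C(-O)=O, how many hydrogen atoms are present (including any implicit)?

Hydrogens are implicit in SMILES; fill each atom to its normal valence:
  5 × C (aromatic): no H
  3 × C: no H
  2 × O: 1 H each → 2
  2 × O: no H
  1 × Cl: no H
  1 × N (charge +1): 3 H
  1 × N (aromatic): no H
  1 × N: no H
  Total hydrogens = 5.

5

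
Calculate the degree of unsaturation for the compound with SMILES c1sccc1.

Molecular formula from the SMILES: C4H4S.
DoU = (2C + 2 + N − H − X)/2 = (2·4 + 2 + 0 − 4 − 0)/2 = 6/2 = 3.
(Structurally: 1 ring(s) + 2 π bond(s) = 3.)

3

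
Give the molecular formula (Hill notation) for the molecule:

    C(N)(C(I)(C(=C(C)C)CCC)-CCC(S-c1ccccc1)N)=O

C18H27IN2OS

Heavy atoms from the SMILES: 18 C, 1 I, 2 N, 1 O, 1 S.
Implicit hydrogens by atom environment:
  5 × C (aromatic): 1 H each → 5
  4 × C: 2 H each → 8
  4 × C: no H
  3 × C: 3 H each → 9
  2 × N: 2 H each → 4
  1 × C: 1 H
  1 × C (aromatic): no H
  1 × I: no H
  1 × O: no H
  1 × S: no H
  Total hydrogens = 27.
Molecular formula: C18H27IN2OS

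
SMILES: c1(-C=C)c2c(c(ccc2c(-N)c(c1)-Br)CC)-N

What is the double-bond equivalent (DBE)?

8

Molecular formula from the SMILES: C14H15BrN2.
DoU = (2C + 2 + N − H − X)/2 = (2·14 + 2 + 2 − 15 − 1)/2 = 16/2 = 8.
(Structurally: 2 ring(s) + 6 π bond(s) = 8.)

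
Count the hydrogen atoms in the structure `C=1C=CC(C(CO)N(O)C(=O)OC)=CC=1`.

Hydrogens are implicit in SMILES; fill each atom to its normal valence:
  5 × C (aromatic): 1 H each → 5
  2 × O: 1 H each → 2
  2 × O: no H
  1 × C: 3 H
  1 × C: 2 H
  1 × C: 1 H
  1 × C (aromatic): no H
  1 × C: no H
  1 × N: no H
  Total hydrogens = 13.

13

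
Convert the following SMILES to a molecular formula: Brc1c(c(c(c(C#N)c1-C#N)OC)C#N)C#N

Heavy atoms from the SMILES: 1 Br, 11 C, 4 N, 1 O.
Implicit hydrogens by atom environment:
  6 × C (aromatic): no H
  4 × C: no H
  4 × N: no H
  1 × Br: no H
  1 × C: 3 H
  1 × O: no H
  Total hydrogens = 3.
Molecular formula: C11H3BrN4O

C11H3BrN4O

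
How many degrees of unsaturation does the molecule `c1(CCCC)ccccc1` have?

4

Molecular formula from the SMILES: C10H14.
DoU = (2C + 2 + N − H − X)/2 = (2·10 + 2 + 0 − 14 − 0)/2 = 8/2 = 4.
(Structurally: 1 ring(s) + 3 π bond(s) = 4.)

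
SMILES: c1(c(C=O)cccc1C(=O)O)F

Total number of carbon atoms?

The symbol for carbon appears 8 times in the SMILES. Lowercase c denotes aromatic carbon and counts toward C.

8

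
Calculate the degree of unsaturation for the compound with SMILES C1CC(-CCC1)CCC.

1

Molecular formula from the SMILES: C9H18.
DoU = (2C + 2 + N − H − X)/2 = (2·9 + 2 + 0 − 18 − 0)/2 = 2/2 = 1.
(Structurally: 1 ring(s) + 0 π bond(s) = 1.)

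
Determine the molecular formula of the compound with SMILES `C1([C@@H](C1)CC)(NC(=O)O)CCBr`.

C8H14BrNO2

Heavy atoms from the SMILES: 1 Br, 8 C, 1 N, 2 O.
Implicit hydrogens by atom environment:
  4 × C: 2 H each → 8
  2 × C: no H
  1 × Br: no H
  1 × C: 3 H
  1 × C: 1 H
  1 × N: 1 H
  1 × O: 1 H
  1 × O: no H
  Total hydrogens = 14.
Molecular formula: C8H14BrNO2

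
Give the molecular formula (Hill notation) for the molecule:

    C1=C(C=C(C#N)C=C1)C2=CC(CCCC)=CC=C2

Heavy atoms from the SMILES: 17 C, 1 N.
Implicit hydrogens by atom environment:
  8 × C (aromatic): 1 H each → 8
  4 × C (aromatic): no H
  3 × C: 2 H each → 6
  1 × C: 3 H
  1 × C: no H
  1 × N: no H
  Total hydrogens = 17.
Molecular formula: C17H17N

C17H17N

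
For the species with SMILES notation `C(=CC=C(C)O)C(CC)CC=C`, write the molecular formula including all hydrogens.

C11H18O

Heavy atoms from the SMILES: 11 C, 1 O.
Implicit hydrogens by atom environment:
  5 × C: 1 H each → 5
  3 × C: 2 H each → 6
  2 × C: 3 H each → 6
  1 × C: no H
  1 × O: 1 H
  Total hydrogens = 18.
Molecular formula: C11H18O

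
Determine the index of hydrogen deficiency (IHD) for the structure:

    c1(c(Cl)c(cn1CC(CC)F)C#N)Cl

5

Molecular formula from the SMILES: C9H9Cl2FN2.
DoU = (2C + 2 + N − H − X)/2 = (2·9 + 2 + 2 − 9 − 3)/2 = 10/2 = 5.
(Structurally: 1 ring(s) + 4 π bond(s) = 5.)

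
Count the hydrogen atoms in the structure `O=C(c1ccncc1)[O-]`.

4

Hydrogens are implicit in SMILES; fill each atom to its normal valence:
  4 × C (aromatic): 1 H each → 4
  1 × C (aromatic): no H
  1 × C: no H
  1 × N (aromatic): no H
  1 × O: no H
  1 × O (charge -1): no H
  Total hydrogens = 4.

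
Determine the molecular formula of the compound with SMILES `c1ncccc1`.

C5H5N

Heavy atoms from the SMILES: 5 C, 1 N.
Implicit hydrogens by atom environment:
  5 × C (aromatic): 1 H each → 5
  1 × N (aromatic): no H
  Total hydrogens = 5.
Molecular formula: C5H5N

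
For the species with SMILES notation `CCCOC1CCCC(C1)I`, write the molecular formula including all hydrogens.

Heavy atoms from the SMILES: 9 C, 1 I, 1 O.
Implicit hydrogens by atom environment:
  6 × C: 2 H each → 12
  2 × C: 1 H each → 2
  1 × C: 3 H
  1 × I: no H
  1 × O: no H
  Total hydrogens = 17.
Molecular formula: C9H17IO

C9H17IO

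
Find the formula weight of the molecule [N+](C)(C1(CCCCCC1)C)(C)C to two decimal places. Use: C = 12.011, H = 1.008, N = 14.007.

170.32

Molecular formula: C11H24N+.
M = 11×12.011 + 24×1.008 + 1×14.007 = 170.32 g/mol.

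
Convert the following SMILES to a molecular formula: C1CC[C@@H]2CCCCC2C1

Heavy atoms from the SMILES: 10 C.
Implicit hydrogens by atom environment:
  8 × C: 2 H each → 16
  2 × C: 1 H each → 2
  Total hydrogens = 18.
Molecular formula: C10H18

C10H18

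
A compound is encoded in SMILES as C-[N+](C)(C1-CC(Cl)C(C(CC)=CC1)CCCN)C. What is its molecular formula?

C15H30ClN2+

Heavy atoms from the SMILES: 15 C, 1 Cl, 2 N.
Implicit hydrogens by atom environment:
  6 × C: 2 H each → 12
  4 × C: 3 H each → 12
  4 × C: 1 H each → 4
  1 × C: no H
  1 × Cl: no H
  1 × N: 2 H
  1 × N (charge +1): no H
  Total hydrogens = 30.
Net charge +1.
Molecular formula: C15H30ClN2+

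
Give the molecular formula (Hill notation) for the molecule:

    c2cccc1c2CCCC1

C10H12

Heavy atoms from the SMILES: 10 C.
Implicit hydrogens by atom environment:
  4 × C: 2 H each → 8
  4 × C (aromatic): 1 H each → 4
  2 × C (aromatic): no H
  Total hydrogens = 12.
Molecular formula: C10H12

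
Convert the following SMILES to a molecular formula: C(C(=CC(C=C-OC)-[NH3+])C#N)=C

Heavy atoms from the SMILES: 9 C, 2 N, 1 O.
Implicit hydrogens by atom environment:
  5 × C: 1 H each → 5
  2 × C: no H
  1 × C: 3 H
  1 × C: 2 H
  1 × N (charge +1): 3 H
  1 × N: no H
  1 × O: no H
  Total hydrogens = 13.
Net charge +1.
Molecular formula: C9H13N2O+

C9H13N2O+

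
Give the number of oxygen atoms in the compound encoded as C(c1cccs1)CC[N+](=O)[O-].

The symbol for oxygen appears 2 times in the SMILES.

2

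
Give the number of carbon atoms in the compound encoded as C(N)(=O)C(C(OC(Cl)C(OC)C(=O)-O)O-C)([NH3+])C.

The symbol for carbon appears 9 times in the SMILES. (Cl is a single chlorine, not C + l.)

9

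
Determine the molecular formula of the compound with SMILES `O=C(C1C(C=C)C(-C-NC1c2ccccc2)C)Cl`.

C15H18ClNO

Heavy atoms from the SMILES: 15 C, 1 Cl, 1 N, 1 O.
Implicit hydrogens by atom environment:
  5 × C: 1 H each → 5
  5 × C (aromatic): 1 H each → 5
  2 × C: 2 H each → 4
  1 × C: 3 H
  1 × C: no H
  1 × C (aromatic): no H
  1 × Cl: no H
  1 × N: 1 H
  1 × O: no H
  Total hydrogens = 18.
Molecular formula: C15H18ClNO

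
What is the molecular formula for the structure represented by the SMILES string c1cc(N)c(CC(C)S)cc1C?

Heavy atoms from the SMILES: 10 C, 1 N, 1 S.
Implicit hydrogens by atom environment:
  3 × C (aromatic): 1 H each → 3
  3 × C (aromatic): no H
  2 × C: 3 H each → 6
  1 × C: 2 H
  1 × C: 1 H
  1 × N: 2 H
  1 × S: 1 H
  Total hydrogens = 15.
Molecular formula: C10H15NS

C10H15NS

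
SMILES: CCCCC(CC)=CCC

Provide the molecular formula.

C10H20

Heavy atoms from the SMILES: 10 C.
Implicit hydrogens by atom environment:
  5 × C: 2 H each → 10
  3 × C: 3 H each → 9
  1 × C: 1 H
  1 × C: no H
  Total hydrogens = 20.
Molecular formula: C10H20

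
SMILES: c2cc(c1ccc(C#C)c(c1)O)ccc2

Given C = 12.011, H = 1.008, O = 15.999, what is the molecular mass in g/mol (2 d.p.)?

194.23

Molecular formula: C14H10O.
M = 14×12.011 + 10×1.008 + 1×15.999 = 194.23 g/mol.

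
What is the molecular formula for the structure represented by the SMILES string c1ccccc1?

C6H6

Heavy atoms from the SMILES: 6 C.
Implicit hydrogens by atom environment:
  6 × C (aromatic): 1 H each → 6
  Total hydrogens = 6.
Molecular formula: C6H6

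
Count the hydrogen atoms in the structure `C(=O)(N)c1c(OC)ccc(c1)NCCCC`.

18

Hydrogens are implicit in SMILES; fill each atom to its normal valence:
  3 × C: 2 H each → 6
  3 × C (aromatic): 1 H each → 3
  3 × C (aromatic): no H
  2 × C: 3 H each → 6
  2 × O: no H
  1 × C: no H
  1 × N: 2 H
  1 × N: 1 H
  Total hydrogens = 18.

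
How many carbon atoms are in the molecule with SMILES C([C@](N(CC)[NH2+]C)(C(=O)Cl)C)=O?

7

The symbol for carbon appears 7 times in the SMILES. (Cl is a single chlorine, not C + l.)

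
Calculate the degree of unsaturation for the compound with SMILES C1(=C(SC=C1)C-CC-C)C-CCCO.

3

Molecular formula from the SMILES: C12H20OS.
DoU = (2C + 2 + N − H − X)/2 = (2·12 + 2 + 0 − 20 − 0)/2 = 6/2 = 3.
(Structurally: 1 ring(s) + 2 π bond(s) = 3.)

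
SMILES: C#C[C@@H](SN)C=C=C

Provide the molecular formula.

C6H7NS

Heavy atoms from the SMILES: 6 C, 1 N, 1 S.
Implicit hydrogens by atom environment:
  3 × C: 1 H each → 3
  2 × C: no H
  1 × C: 2 H
  1 × N: 2 H
  1 × S: no H
  Total hydrogens = 7.
Molecular formula: C6H7NS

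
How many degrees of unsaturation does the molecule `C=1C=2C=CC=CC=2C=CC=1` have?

Molecular formula from the SMILES: C10H8.
DoU = (2C + 2 + N − H − X)/2 = (2·10 + 2 + 0 − 8 − 0)/2 = 14/2 = 7.
(Structurally: 2 ring(s) + 5 π bond(s) = 7.)

7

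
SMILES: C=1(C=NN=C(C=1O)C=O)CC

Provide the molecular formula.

Heavy atoms from the SMILES: 7 C, 2 N, 2 O.
Implicit hydrogens by atom environment:
  3 × C (aromatic): no H
  2 × N (aromatic): no H
  1 × C: 3 H
  1 × C: 2 H
  1 × C (aromatic): 1 H
  1 × C: 1 H
  1 × O: 1 H
  1 × O: no H
  Total hydrogens = 8.
Molecular formula: C7H8N2O2

C7H8N2O2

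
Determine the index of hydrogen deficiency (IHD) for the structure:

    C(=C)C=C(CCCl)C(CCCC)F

2

Molecular formula from the SMILES: C11H18ClF.
DoU = (2C + 2 + N − H − X)/2 = (2·11 + 2 + 0 − 18 − 2)/2 = 4/2 = 2.
(Structurally: 0 ring(s) + 2 π bond(s) = 2.)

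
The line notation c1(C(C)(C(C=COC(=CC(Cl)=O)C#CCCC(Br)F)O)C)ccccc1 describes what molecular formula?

C20H21BrClFO3

Heavy atoms from the SMILES: 1 Br, 20 C, 1 Cl, 1 F, 3 O.
Implicit hydrogens by atom environment:
  5 × C: 1 H each → 5
  5 × C (aromatic): 1 H each → 5
  5 × C: no H
  2 × C: 3 H each → 6
  2 × C: 2 H each → 4
  2 × O: no H
  1 × Br: no H
  1 × C (aromatic): no H
  1 × Cl: no H
  1 × F: no H
  1 × O: 1 H
  Total hydrogens = 21.
Molecular formula: C20H21BrClFO3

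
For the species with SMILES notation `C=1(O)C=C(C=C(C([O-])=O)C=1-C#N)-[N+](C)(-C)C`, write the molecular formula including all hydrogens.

Heavy atoms from the SMILES: 11 C, 2 N, 3 O.
Implicit hydrogens by atom environment:
  4 × C (aromatic): no H
  3 × C: 3 H each → 9
  2 × C (aromatic): 1 H each → 2
  2 × C: no H
  1 × N (charge +1): no H
  1 × N: no H
  1 × O: 1 H
  1 × O: no H
  1 × O (charge -1): no H
  Total hydrogens = 12.
Molecular formula: C11H12N2O3

C11H12N2O3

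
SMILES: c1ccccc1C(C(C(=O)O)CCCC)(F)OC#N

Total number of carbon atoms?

14

The symbol for carbon appears 14 times in the SMILES. Lowercase c denotes aromatic carbon and counts toward C.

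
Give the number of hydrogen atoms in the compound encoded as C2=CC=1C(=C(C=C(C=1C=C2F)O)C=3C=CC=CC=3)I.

10

Hydrogens are implicit in SMILES; fill each atom to its normal valence:
  9 × C (aromatic): 1 H each → 9
  7 × C (aromatic): no H
  1 × F: no H
  1 × I: no H
  1 × O: 1 H
  Total hydrogens = 10.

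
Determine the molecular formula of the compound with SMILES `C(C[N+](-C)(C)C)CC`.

Heavy atoms from the SMILES: 7 C, 1 N.
Implicit hydrogens by atom environment:
  4 × C: 3 H each → 12
  3 × C: 2 H each → 6
  1 × N (charge +1): no H
  Total hydrogens = 18.
Net charge +1.
Molecular formula: C7H18N+

C7H18N+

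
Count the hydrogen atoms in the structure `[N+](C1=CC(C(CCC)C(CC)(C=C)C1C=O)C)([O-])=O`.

Hydrogens are implicit in SMILES; fill each atom to its normal valence:
  6 × C: 1 H each → 6
  4 × C: 2 H each → 8
  3 × C: 3 H each → 9
  2 × C: no H
  2 × O: no H
  1 × N (charge +1): no H
  1 × O (charge -1): no H
  Total hydrogens = 23.

23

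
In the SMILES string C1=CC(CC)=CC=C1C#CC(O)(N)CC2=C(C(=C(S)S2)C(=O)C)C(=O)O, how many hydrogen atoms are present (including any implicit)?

19

Hydrogens are implicit in SMILES; fill each atom to its normal valence:
  6 × C (aromatic): no H
  5 × C: no H
  4 × C (aromatic): 1 H each → 4
  2 × C: 3 H each → 6
  2 × C: 2 H each → 4
  2 × O: 1 H each → 2
  2 × O: no H
  1 × N: 2 H
  1 × S: 1 H
  1 × S (aromatic): no H
  Total hydrogens = 19.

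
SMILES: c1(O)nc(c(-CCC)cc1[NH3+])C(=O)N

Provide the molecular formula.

C9H14N3O2+

Heavy atoms from the SMILES: 9 C, 3 N, 2 O.
Implicit hydrogens by atom environment:
  4 × C (aromatic): no H
  2 × C: 2 H each → 4
  1 × C: 3 H
  1 × C (aromatic): 1 H
  1 × C: no H
  1 × N (charge +1): 3 H
  1 × N: 2 H
  1 × N (aromatic): no H
  1 × O: 1 H
  1 × O: no H
  Total hydrogens = 14.
Net charge +1.
Molecular formula: C9H14N3O2+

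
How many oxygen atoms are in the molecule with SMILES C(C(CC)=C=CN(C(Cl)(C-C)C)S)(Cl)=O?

1

The symbol for oxygen appears 1 time in the SMILES.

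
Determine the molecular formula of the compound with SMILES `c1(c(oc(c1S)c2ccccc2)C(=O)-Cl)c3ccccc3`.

C17H11ClO2S

Heavy atoms from the SMILES: 17 C, 1 Cl, 2 O, 1 S.
Implicit hydrogens by atom environment:
  10 × C (aromatic): 1 H each → 10
  6 × C (aromatic): no H
  1 × C: no H
  1 × Cl: no H
  1 × O (aromatic): no H
  1 × O: no H
  1 × S: 1 H
  Total hydrogens = 11.
Molecular formula: C17H11ClO2S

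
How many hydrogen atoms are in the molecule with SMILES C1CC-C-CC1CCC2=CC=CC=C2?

Hydrogens are implicit in SMILES; fill each atom to its normal valence:
  7 × C: 2 H each → 14
  5 × C (aromatic): 1 H each → 5
  1 × C: 1 H
  1 × C (aromatic): no H
  Total hydrogens = 20.

20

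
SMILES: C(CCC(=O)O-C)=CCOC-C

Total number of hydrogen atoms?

16

Hydrogens are implicit in SMILES; fill each atom to its normal valence:
  4 × C: 2 H each → 8
  3 × O: no H
  2 × C: 3 H each → 6
  2 × C: 1 H each → 2
  1 × C: no H
  Total hydrogens = 16.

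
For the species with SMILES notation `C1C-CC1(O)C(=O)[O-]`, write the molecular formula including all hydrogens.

Heavy atoms from the SMILES: 5 C, 3 O.
Implicit hydrogens by atom environment:
  3 × C: 2 H each → 6
  2 × C: no H
  1 × O: 1 H
  1 × O: no H
  1 × O (charge -1): no H
  Total hydrogens = 7.
Net charge -1.
Molecular formula: C5H7O3-

C5H7O3-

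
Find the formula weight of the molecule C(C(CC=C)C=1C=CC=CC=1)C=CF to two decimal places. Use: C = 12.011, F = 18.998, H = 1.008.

Molecular formula: C13H15F.
M = 13×12.011 + 1×18.998 + 15×1.008 = 190.26 g/mol.

190.26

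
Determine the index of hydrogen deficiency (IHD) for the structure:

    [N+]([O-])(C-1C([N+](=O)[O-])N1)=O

Molecular formula from the SMILES: C2H3N3O4.
DoU = (2C + 2 + N − H − X)/2 = (2·2 + 2 + 3 − 3 − 0)/2 = 6/2 = 3.
(Structurally: 1 ring(s) + 2 π bond(s) = 3.)

3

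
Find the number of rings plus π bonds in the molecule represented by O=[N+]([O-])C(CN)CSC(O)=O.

Molecular formula from the SMILES: C4H8N2O4S.
DoU = (2C + 2 + N − H − X)/2 = (2·4 + 2 + 2 − 8 − 0)/2 = 4/2 = 2.
(Structurally: 0 ring(s) + 2 π bond(s) = 2.)

2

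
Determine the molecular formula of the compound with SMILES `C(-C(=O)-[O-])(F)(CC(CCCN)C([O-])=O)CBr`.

[C9H13BrFNO4]2-

Heavy atoms from the SMILES: 1 Br, 9 C, 1 F, 1 N, 4 O.
Implicit hydrogens by atom environment:
  5 × C: 2 H each → 10
  3 × C: no H
  2 × O: no H
  2 × O (charge -1): no H
  1 × Br: no H
  1 × C: 1 H
  1 × F: no H
  1 × N: 2 H
  Total hydrogens = 13.
Net charge -2.
Molecular formula: [C9H13BrFNO4]2-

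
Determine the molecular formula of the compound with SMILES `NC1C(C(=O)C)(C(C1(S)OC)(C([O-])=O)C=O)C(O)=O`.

Heavy atoms from the SMILES: 10 C, 1 N, 7 O, 1 S.
Implicit hydrogens by atom environment:
  6 × C: no H
  5 × O: no H
  2 × C: 3 H each → 6
  2 × C: 1 H each → 2
  1 × N: 2 H
  1 × O: 1 H
  1 × O (charge -1): no H
  1 × S: 1 H
  Total hydrogens = 12.
Net charge -1.
Molecular formula: C10H12NO7S-

C10H12NO7S-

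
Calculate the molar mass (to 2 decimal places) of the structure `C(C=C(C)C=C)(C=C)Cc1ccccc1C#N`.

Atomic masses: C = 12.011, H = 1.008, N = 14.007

Molecular formula: C16H17N.
M = 16×12.011 + 17×1.008 + 1×14.007 = 223.32 g/mol.

223.32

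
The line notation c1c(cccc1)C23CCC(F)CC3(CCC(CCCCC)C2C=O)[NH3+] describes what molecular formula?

Heavy atoms from the SMILES: 22 C, 1 F, 1 N, 1 O.
Implicit hydrogens by atom environment:
  9 × C: 2 H each → 18
  5 × C (aromatic): 1 H each → 5
  4 × C: 1 H each → 4
  2 × C: no H
  1 × C: 3 H
  1 × C (aromatic): no H
  1 × F: no H
  1 × N (charge +1): 3 H
  1 × O: no H
  Total hydrogens = 33.
Net charge +1.
Molecular formula: C22H33FNO+

C22H33FNO+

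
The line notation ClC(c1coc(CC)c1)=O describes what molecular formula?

C7H7ClO2

Heavy atoms from the SMILES: 7 C, 1 Cl, 2 O.
Implicit hydrogens by atom environment:
  2 × C (aromatic): 1 H each → 2
  2 × C (aromatic): no H
  1 × C: 3 H
  1 × C: 2 H
  1 × C: no H
  1 × Cl: no H
  1 × O (aromatic): no H
  1 × O: no H
  Total hydrogens = 7.
Molecular formula: C7H7ClO2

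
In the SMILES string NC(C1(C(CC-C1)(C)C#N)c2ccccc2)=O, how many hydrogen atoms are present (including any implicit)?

16

Hydrogens are implicit in SMILES; fill each atom to its normal valence:
  5 × C (aromatic): 1 H each → 5
  4 × C: no H
  3 × C: 2 H each → 6
  1 × C: 3 H
  1 × C (aromatic): no H
  1 × N: 2 H
  1 × N: no H
  1 × O: no H
  Total hydrogens = 16.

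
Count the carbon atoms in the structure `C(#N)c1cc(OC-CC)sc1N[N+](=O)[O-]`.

The symbol for carbon appears 8 times in the SMILES. Lowercase c denotes aromatic carbon and counts toward C.

8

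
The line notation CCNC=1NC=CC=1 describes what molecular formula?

Heavy atoms from the SMILES: 6 C, 2 N.
Implicit hydrogens by atom environment:
  3 × C (aromatic): 1 H each → 3
  1 × C: 3 H
  1 × C: 2 H
  1 × C (aromatic): no H
  1 × N (aromatic): 1 H
  1 × N: 1 H
  Total hydrogens = 10.
Molecular formula: C6H10N2

C6H10N2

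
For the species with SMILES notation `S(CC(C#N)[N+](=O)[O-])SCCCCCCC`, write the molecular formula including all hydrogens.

Heavy atoms from the SMILES: 10 C, 2 N, 2 O, 2 S.
Implicit hydrogens by atom environment:
  7 × C: 2 H each → 14
  2 × S: no H
  1 × C: 3 H
  1 × C: 1 H
  1 × C: no H
  1 × N: no H
  1 × N (charge +1): no H
  1 × O: no H
  1 × O (charge -1): no H
  Total hydrogens = 18.
Molecular formula: C10H18N2O2S2

C10H18N2O2S2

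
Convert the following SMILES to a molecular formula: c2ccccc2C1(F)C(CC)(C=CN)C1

Heavy atoms from the SMILES: 13 C, 1 F, 1 N.
Implicit hydrogens by atom environment:
  5 × C (aromatic): 1 H each → 5
  2 × C: 2 H each → 4
  2 × C: 1 H each → 2
  2 × C: no H
  1 × C: 3 H
  1 × C (aromatic): no H
  1 × F: no H
  1 × N: 2 H
  Total hydrogens = 16.
Molecular formula: C13H16FN

C13H16FN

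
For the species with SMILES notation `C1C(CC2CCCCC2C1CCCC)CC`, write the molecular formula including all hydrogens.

Heavy atoms from the SMILES: 16 C.
Implicit hydrogens by atom environment:
  10 × C: 2 H each → 20
  4 × C: 1 H each → 4
  2 × C: 3 H each → 6
  Total hydrogens = 30.
Molecular formula: C16H30

C16H30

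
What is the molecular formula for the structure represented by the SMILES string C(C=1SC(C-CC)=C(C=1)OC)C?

Heavy atoms from the SMILES: 10 C, 1 O, 1 S.
Implicit hydrogens by atom environment:
  3 × C: 3 H each → 9
  3 × C: 2 H each → 6
  3 × C (aromatic): no H
  1 × C (aromatic): 1 H
  1 × O: no H
  1 × S (aromatic): no H
  Total hydrogens = 16.
Molecular formula: C10H16OS

C10H16OS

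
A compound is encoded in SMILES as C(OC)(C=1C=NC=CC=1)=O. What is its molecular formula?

Heavy atoms from the SMILES: 7 C, 1 N, 2 O.
Implicit hydrogens by atom environment:
  4 × C (aromatic): 1 H each → 4
  2 × O: no H
  1 × C: 3 H
  1 × C (aromatic): no H
  1 × C: no H
  1 × N (aromatic): no H
  Total hydrogens = 7.
Molecular formula: C7H7NO2

C7H7NO2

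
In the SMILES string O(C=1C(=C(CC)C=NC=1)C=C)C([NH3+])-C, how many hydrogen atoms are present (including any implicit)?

Hydrogens are implicit in SMILES; fill each atom to its normal valence:
  3 × C (aromatic): no H
  2 × C: 3 H each → 6
  2 × C: 2 H each → 4
  2 × C (aromatic): 1 H each → 2
  2 × C: 1 H each → 2
  1 × N (charge +1): 3 H
  1 × N (aromatic): no H
  1 × O: no H
  Total hydrogens = 17.

17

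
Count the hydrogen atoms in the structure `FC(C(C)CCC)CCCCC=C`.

23

Hydrogens are implicit in SMILES; fill each atom to its normal valence:
  7 × C: 2 H each → 14
  3 × C: 1 H each → 3
  2 × C: 3 H each → 6
  1 × F: no H
  Total hydrogens = 23.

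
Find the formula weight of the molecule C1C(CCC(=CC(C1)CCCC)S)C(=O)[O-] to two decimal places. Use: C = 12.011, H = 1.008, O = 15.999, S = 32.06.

241.37

Molecular formula: C13H21O2S-.
M = 13×12.011 + 21×1.008 + 2×15.999 + 1×32.06 = 241.37 g/mol.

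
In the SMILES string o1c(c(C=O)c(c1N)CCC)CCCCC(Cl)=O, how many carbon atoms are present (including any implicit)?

The symbol for carbon appears 13 times in the SMILES. Lowercase c denotes aromatic carbon and counts toward C.

13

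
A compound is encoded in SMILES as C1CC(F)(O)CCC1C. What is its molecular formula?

Heavy atoms from the SMILES: 7 C, 1 F, 1 O.
Implicit hydrogens by atom environment:
  4 × C: 2 H each → 8
  1 × C: 3 H
  1 × C: 1 H
  1 × C: no H
  1 × F: no H
  1 × O: 1 H
  Total hydrogens = 13.
Molecular formula: C7H13FO

C7H13FO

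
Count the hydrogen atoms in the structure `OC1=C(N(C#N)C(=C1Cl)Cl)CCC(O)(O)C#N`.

7

Hydrogens are implicit in SMILES; fill each atom to its normal valence:
  4 × C (aromatic): no H
  3 × C: no H
  3 × O: 1 H each → 3
  2 × C: 2 H each → 4
  2 × Cl: no H
  2 × N: no H
  1 × N (aromatic): no H
  Total hydrogens = 7.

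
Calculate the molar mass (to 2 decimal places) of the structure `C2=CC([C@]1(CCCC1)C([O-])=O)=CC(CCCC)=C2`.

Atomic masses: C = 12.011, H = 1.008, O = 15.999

245.34

Molecular formula: C16H21O2-.
M = 16×12.011 + 21×1.008 + 2×15.999 = 245.34 g/mol.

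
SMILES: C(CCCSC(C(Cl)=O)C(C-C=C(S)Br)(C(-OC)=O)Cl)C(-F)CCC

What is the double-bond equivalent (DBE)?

Molecular formula from the SMILES: C16H24BrCl2FO3S2.
DoU = (2C + 2 + N − H − X)/2 = (2·16 + 2 + 0 − 24 − 4)/2 = 6/2 = 3.
(Structurally: 0 ring(s) + 3 π bond(s) = 3.)

3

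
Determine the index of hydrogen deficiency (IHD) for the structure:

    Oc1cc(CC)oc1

3

Molecular formula from the SMILES: C6H8O2.
DoU = (2C + 2 + N − H − X)/2 = (2·6 + 2 + 0 − 8 − 0)/2 = 6/2 = 3.
(Structurally: 1 ring(s) + 2 π bond(s) = 3.)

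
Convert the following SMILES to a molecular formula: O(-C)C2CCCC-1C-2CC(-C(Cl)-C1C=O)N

Heavy atoms from the SMILES: 12 C, 1 Cl, 1 N, 2 O.
Implicit hydrogens by atom environment:
  7 × C: 1 H each → 7
  4 × C: 2 H each → 8
  2 × O: no H
  1 × C: 3 H
  1 × Cl: no H
  1 × N: 2 H
  Total hydrogens = 20.
Molecular formula: C12H20ClNO2

C12H20ClNO2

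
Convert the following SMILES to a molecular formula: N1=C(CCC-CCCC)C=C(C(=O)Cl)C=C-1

C13H18ClNO

Heavy atoms from the SMILES: 13 C, 1 Cl, 1 N, 1 O.
Implicit hydrogens by atom environment:
  6 × C: 2 H each → 12
  3 × C (aromatic): 1 H each → 3
  2 × C (aromatic): no H
  1 × C: 3 H
  1 × C: no H
  1 × Cl: no H
  1 × N (aromatic): no H
  1 × O: no H
  Total hydrogens = 18.
Molecular formula: C13H18ClNO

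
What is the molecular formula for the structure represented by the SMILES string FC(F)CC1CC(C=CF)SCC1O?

C9H13F3OS

Heavy atoms from the SMILES: 9 C, 3 F, 1 O, 1 S.
Implicit hydrogens by atom environment:
  6 × C: 1 H each → 6
  3 × C: 2 H each → 6
  3 × F: no H
  1 × O: 1 H
  1 × S: no H
  Total hydrogens = 13.
Molecular formula: C9H13F3OS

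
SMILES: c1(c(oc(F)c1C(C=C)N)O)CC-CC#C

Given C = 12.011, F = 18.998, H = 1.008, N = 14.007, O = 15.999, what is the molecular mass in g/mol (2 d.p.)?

223.25

Molecular formula: C12H14FNO2.
M = 12×12.011 + 1×18.998 + 14×1.008 + 1×14.007 + 2×15.999 = 223.25 g/mol.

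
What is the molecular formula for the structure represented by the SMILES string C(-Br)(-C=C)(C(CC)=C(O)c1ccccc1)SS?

C13H15BrOS2

Heavy atoms from the SMILES: 1 Br, 13 C, 1 O, 2 S.
Implicit hydrogens by atom environment:
  5 × C (aromatic): 1 H each → 5
  3 × C: no H
  2 × C: 2 H each → 4
  1 × Br: no H
  1 × C: 3 H
  1 × C: 1 H
  1 × C (aromatic): no H
  1 × O: 1 H
  1 × S: 1 H
  1 × S: no H
  Total hydrogens = 15.
Molecular formula: C13H15BrOS2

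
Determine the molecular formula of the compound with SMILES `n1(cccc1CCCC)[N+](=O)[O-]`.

C8H12N2O2

Heavy atoms from the SMILES: 8 C, 2 N, 2 O.
Implicit hydrogens by atom environment:
  3 × C: 2 H each → 6
  3 × C (aromatic): 1 H each → 3
  1 × C: 3 H
  1 × C (aromatic): no H
  1 × N (aromatic): no H
  1 × N (charge +1): no H
  1 × O: no H
  1 × O (charge -1): no H
  Total hydrogens = 12.
Molecular formula: C8H12N2O2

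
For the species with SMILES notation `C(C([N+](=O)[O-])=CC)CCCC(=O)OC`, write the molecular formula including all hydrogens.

Heavy atoms from the SMILES: 9 C, 1 N, 4 O.
Implicit hydrogens by atom environment:
  4 × C: 2 H each → 8
  3 × O: no H
  2 × C: 3 H each → 6
  2 × C: no H
  1 × C: 1 H
  1 × N (charge +1): no H
  1 × O (charge -1): no H
  Total hydrogens = 15.
Molecular formula: C9H15NO4

C9H15NO4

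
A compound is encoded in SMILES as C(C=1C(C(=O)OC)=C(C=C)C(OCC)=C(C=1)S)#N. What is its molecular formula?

C13H13NO3S

Heavy atoms from the SMILES: 13 C, 1 N, 3 O, 1 S.
Implicit hydrogens by atom environment:
  5 × C (aromatic): no H
  3 × O: no H
  2 × C: 3 H each → 6
  2 × C: 2 H each → 4
  2 × C: no H
  1 × C (aromatic): 1 H
  1 × C: 1 H
  1 × N: no H
  1 × S: 1 H
  Total hydrogens = 13.
Molecular formula: C13H13NO3S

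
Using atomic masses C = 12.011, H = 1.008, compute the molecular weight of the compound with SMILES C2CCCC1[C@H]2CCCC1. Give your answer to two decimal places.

Molecular formula: C10H18.
M = 10×12.011 + 18×1.008 = 138.25 g/mol.

138.25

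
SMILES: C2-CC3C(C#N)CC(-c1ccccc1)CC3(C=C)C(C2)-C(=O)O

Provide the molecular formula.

Heavy atoms from the SMILES: 20 C, 1 N, 2 O.
Implicit hydrogens by atom environment:
  6 × C: 2 H each → 12
  5 × C: 1 H each → 5
  5 × C (aromatic): 1 H each → 5
  3 × C: no H
  1 × C (aromatic): no H
  1 × N: no H
  1 × O: 1 H
  1 × O: no H
  Total hydrogens = 23.
Molecular formula: C20H23NO2

C20H23NO2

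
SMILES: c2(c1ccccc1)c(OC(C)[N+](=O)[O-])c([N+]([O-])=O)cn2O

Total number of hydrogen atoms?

Hydrogens are implicit in SMILES; fill each atom to its normal valence:
  6 × C (aromatic): 1 H each → 6
  4 × C (aromatic): no H
  3 × O: no H
  2 × N (charge +1): no H
  2 × O (charge -1): no H
  1 × C: 3 H
  1 × C: 1 H
  1 × N (aromatic): no H
  1 × O: 1 H
  Total hydrogens = 11.

11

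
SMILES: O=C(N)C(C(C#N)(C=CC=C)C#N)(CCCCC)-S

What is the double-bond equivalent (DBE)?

7

Molecular formula from the SMILES: C14H19N3OS.
DoU = (2C + 2 + N − H − X)/2 = (2·14 + 2 + 3 − 19 − 0)/2 = 14/2 = 7.
(Structurally: 0 ring(s) + 7 π bond(s) = 7.)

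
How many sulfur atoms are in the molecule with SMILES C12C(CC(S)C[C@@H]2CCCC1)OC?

1

The symbol for sulfur appears 1 time in the SMILES.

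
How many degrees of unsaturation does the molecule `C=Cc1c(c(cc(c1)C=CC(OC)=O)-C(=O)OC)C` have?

8

Molecular formula from the SMILES: C15H16O4.
DoU = (2C + 2 + N − H − X)/2 = (2·15 + 2 + 0 − 16 − 0)/2 = 16/2 = 8.
(Structurally: 1 ring(s) + 7 π bond(s) = 8.)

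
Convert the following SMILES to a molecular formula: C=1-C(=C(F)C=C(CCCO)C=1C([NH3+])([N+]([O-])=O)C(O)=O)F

C11H13F2N2O5+

Heavy atoms from the SMILES: 11 C, 2 F, 2 N, 5 O.
Implicit hydrogens by atom environment:
  4 × C (aromatic): no H
  3 × C: 2 H each → 6
  2 × C (aromatic): 1 H each → 2
  2 × C: no H
  2 × F: no H
  2 × O: 1 H each → 2
  2 × O: no H
  1 × N (charge +1): 3 H
  1 × N (charge +1): no H
  1 × O (charge -1): no H
  Total hydrogens = 13.
Net charge +1.
Molecular formula: C11H13F2N2O5+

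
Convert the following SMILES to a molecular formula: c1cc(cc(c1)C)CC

C9H12

Heavy atoms from the SMILES: 9 C.
Implicit hydrogens by atom environment:
  4 × C (aromatic): 1 H each → 4
  2 × C: 3 H each → 6
  2 × C (aromatic): no H
  1 × C: 2 H
  Total hydrogens = 12.
Molecular formula: C9H12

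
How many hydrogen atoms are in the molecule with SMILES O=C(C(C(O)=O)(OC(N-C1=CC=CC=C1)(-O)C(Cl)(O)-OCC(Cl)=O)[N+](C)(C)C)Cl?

20

Hydrogens are implicit in SMILES; fill each atom to its normal valence:
  6 × C: no H
  5 × C (aromatic): 1 H each → 5
  5 × O: no H
  3 × C: 3 H each → 9
  3 × Cl: no H
  3 × O: 1 H each → 3
  1 × C: 2 H
  1 × C (aromatic): no H
  1 × N: 1 H
  1 × N (charge +1): no H
  Total hydrogens = 20.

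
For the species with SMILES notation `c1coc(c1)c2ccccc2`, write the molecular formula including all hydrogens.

Heavy atoms from the SMILES: 10 C, 1 O.
Implicit hydrogens by atom environment:
  8 × C (aromatic): 1 H each → 8
  2 × C (aromatic): no H
  1 × O (aromatic): no H
  Total hydrogens = 8.
Molecular formula: C10H8O

C10H8O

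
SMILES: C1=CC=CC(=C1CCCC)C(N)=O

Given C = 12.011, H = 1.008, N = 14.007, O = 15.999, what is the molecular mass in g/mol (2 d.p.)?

Molecular formula: C11H15NO.
M = 11×12.011 + 15×1.008 + 1×14.007 + 1×15.999 = 177.25 g/mol.

177.25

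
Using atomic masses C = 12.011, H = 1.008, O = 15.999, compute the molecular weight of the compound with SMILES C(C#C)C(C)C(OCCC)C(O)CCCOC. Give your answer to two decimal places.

Molecular formula: C14H26O3.
M = 14×12.011 + 26×1.008 + 3×15.999 = 242.36 g/mol.

242.36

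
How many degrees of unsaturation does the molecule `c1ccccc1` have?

Molecular formula from the SMILES: C6H6.
DoU = (2C + 2 + N − H − X)/2 = (2·6 + 2 + 0 − 6 − 0)/2 = 8/2 = 4.
(Structurally: 1 ring(s) + 3 π bond(s) = 4.)

4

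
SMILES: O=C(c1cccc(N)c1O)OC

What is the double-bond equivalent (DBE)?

5

Molecular formula from the SMILES: C8H9NO3.
DoU = (2C + 2 + N − H − X)/2 = (2·8 + 2 + 1 − 9 − 0)/2 = 10/2 = 5.
(Structurally: 1 ring(s) + 4 π bond(s) = 5.)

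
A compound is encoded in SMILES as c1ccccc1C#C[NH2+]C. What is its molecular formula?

C9H10N+

Heavy atoms from the SMILES: 9 C, 1 N.
Implicit hydrogens by atom environment:
  5 × C (aromatic): 1 H each → 5
  2 × C: no H
  1 × C: 3 H
  1 × C (aromatic): no H
  1 × N (charge +1): 2 H
  Total hydrogens = 10.
Net charge +1.
Molecular formula: C9H10N+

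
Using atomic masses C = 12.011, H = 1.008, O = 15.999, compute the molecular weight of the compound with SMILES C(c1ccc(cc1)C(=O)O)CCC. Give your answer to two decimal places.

Molecular formula: C11H14O2.
M = 11×12.011 + 14×1.008 + 2×15.999 = 178.23 g/mol.

178.23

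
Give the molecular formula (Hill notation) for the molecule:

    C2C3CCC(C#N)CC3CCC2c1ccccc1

C17H21N

Heavy atoms from the SMILES: 17 C, 1 N.
Implicit hydrogens by atom environment:
  6 × C: 2 H each → 12
  5 × C (aromatic): 1 H each → 5
  4 × C: 1 H each → 4
  1 × C (aromatic): no H
  1 × C: no H
  1 × N: no H
  Total hydrogens = 21.
Molecular formula: C17H21N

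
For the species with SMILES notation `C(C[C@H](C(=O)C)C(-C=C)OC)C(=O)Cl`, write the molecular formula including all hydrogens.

Heavy atoms from the SMILES: 10 C, 1 Cl, 3 O.
Implicit hydrogens by atom environment:
  3 × C: 2 H each → 6
  3 × C: 1 H each → 3
  3 × O: no H
  2 × C: 3 H each → 6
  2 × C: no H
  1 × Cl: no H
  Total hydrogens = 15.
Molecular formula: C10H15ClO3

C10H15ClO3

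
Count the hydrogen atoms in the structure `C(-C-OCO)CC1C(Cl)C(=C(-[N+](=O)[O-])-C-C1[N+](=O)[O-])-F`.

14

Hydrogens are implicit in SMILES; fill each atom to its normal valence:
  5 × C: 2 H each → 10
  3 × C: 1 H each → 3
  3 × O: no H
  2 × C: no H
  2 × N (charge +1): no H
  2 × O (charge -1): no H
  1 × Cl: no H
  1 × F: no H
  1 × O: 1 H
  Total hydrogens = 14.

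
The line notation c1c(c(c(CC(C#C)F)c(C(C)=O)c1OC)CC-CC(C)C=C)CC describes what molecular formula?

Heavy atoms from the SMILES: 22 C, 1 F, 2 O.
Implicit hydrogens by atom environment:
  6 × C: 2 H each → 12
  5 × C (aromatic): no H
  4 × C: 3 H each → 12
  4 × C: 1 H each → 4
  2 × C: no H
  2 × O: no H
  1 × C (aromatic): 1 H
  1 × F: no H
  Total hydrogens = 29.
Molecular formula: C22H29FO2

C22H29FO2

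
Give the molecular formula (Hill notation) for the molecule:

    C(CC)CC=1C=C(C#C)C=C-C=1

Heavy atoms from the SMILES: 12 C.
Implicit hydrogens by atom environment:
  4 × C (aromatic): 1 H each → 4
  3 × C: 2 H each → 6
  2 × C (aromatic): no H
  1 × C: 3 H
  1 × C: 1 H
  1 × C: no H
  Total hydrogens = 14.
Molecular formula: C12H14

C12H14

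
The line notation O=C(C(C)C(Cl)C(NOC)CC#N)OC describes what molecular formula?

Heavy atoms from the SMILES: 9 C, 1 Cl, 2 N, 3 O.
Implicit hydrogens by atom environment:
  3 × C: 3 H each → 9
  3 × C: 1 H each → 3
  3 × O: no H
  2 × C: no H
  1 × C: 2 H
  1 × Cl: no H
  1 × N: 1 H
  1 × N: no H
  Total hydrogens = 15.
Molecular formula: C9H15ClN2O3

C9H15ClN2O3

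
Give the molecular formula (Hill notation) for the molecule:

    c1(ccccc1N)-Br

C6H6BrN

Heavy atoms from the SMILES: 1 Br, 6 C, 1 N.
Implicit hydrogens by atom environment:
  4 × C (aromatic): 1 H each → 4
  2 × C (aromatic): no H
  1 × Br: no H
  1 × N: 2 H
  Total hydrogens = 6.
Molecular formula: C6H6BrN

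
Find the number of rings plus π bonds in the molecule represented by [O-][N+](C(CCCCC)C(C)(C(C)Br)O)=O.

Molecular formula from the SMILES: C10H20BrNO3.
DoU = (2C + 2 + N − H − X)/2 = (2·10 + 2 + 1 − 20 − 1)/2 = 2/2 = 1.
(Structurally: 0 ring(s) + 1 π bond(s) = 1.)

1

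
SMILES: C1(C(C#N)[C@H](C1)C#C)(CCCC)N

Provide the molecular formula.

C11H16N2

Heavy atoms from the SMILES: 11 C, 2 N.
Implicit hydrogens by atom environment:
  4 × C: 2 H each → 8
  3 × C: 1 H each → 3
  3 × C: no H
  1 × C: 3 H
  1 × N: 2 H
  1 × N: no H
  Total hydrogens = 16.
Molecular formula: C11H16N2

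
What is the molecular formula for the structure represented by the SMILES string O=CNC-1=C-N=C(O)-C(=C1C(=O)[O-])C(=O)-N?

C8H6N3O5-

Heavy atoms from the SMILES: 8 C, 3 N, 5 O.
Implicit hydrogens by atom environment:
  4 × C (aromatic): no H
  3 × O: no H
  2 × C: no H
  1 × C (aromatic): 1 H
  1 × C: 1 H
  1 × N: 2 H
  1 × N: 1 H
  1 × N (aromatic): no H
  1 × O: 1 H
  1 × O (charge -1): no H
  Total hydrogens = 6.
Net charge -1.
Molecular formula: C8H6N3O5-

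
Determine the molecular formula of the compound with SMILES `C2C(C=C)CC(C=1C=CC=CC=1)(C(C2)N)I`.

Heavy atoms from the SMILES: 14 C, 1 I, 1 N.
Implicit hydrogens by atom environment:
  5 × C (aromatic): 1 H each → 5
  4 × C: 2 H each → 8
  3 × C: 1 H each → 3
  1 × C: no H
  1 × C (aromatic): no H
  1 × I: no H
  1 × N: 2 H
  Total hydrogens = 18.
Molecular formula: C14H18IN

C14H18IN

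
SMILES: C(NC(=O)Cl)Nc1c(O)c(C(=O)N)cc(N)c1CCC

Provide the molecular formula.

Heavy atoms from the SMILES: 12 C, 1 Cl, 4 N, 3 O.
Implicit hydrogens by atom environment:
  5 × C (aromatic): no H
  3 × C: 2 H each → 6
  2 × C: no H
  2 × N: 2 H each → 4
  2 × N: 1 H each → 2
  2 × O: no H
  1 × C: 3 H
  1 × C (aromatic): 1 H
  1 × Cl: no H
  1 × O: 1 H
  Total hydrogens = 17.
Molecular formula: C12H17ClN4O3

C12H17ClN4O3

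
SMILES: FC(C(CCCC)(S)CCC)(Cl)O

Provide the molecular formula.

C9H18ClFOS

Heavy atoms from the SMILES: 9 C, 1 Cl, 1 F, 1 O, 1 S.
Implicit hydrogens by atom environment:
  5 × C: 2 H each → 10
  2 × C: 3 H each → 6
  2 × C: no H
  1 × Cl: no H
  1 × F: no H
  1 × O: 1 H
  1 × S: 1 H
  Total hydrogens = 18.
Molecular formula: C9H18ClFOS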